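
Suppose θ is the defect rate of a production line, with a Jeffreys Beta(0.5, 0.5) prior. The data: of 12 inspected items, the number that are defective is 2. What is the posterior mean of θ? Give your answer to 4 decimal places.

The binomial likelihood is conjugate to the Beta prior: with 2 successes and 10 failures, the posterior is Beta(0.5+2, 0.5+10) = Beta(2.5, 10.5).
Posterior mean = α/(α+β) = 2.5/13 = 0.1923.

Posterior mean ≈ 0.1923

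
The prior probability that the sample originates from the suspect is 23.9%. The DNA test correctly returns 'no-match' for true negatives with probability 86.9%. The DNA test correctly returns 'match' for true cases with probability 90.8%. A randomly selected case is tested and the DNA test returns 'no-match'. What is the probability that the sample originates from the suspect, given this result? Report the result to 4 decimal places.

Write H for 'the sample originates from the suspect'. Prior odds H:¬H = 0.239/0.761 = 0.31406. For the 'no-match' outcome, the likelihood ratio is 0.092/0.869 = 0.10587.
Posterior odds = 0.31406 × 0.10587 = 0.033249, so P(H|E) = 0.033249/(1+0.033249) = 0.0322.

P(H | E) ≈ 0.0322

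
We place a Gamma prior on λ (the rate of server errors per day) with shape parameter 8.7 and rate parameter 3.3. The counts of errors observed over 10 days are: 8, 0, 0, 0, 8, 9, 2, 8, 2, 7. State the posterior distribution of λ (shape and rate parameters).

The Poisson likelihood adds the total count to the shape and the number of exposure periods to the rate. Here ∑xᵢ = 44 and n = 10, so shape 8.7→52.7 and rate 3.3→13.3.

Posterior: Gamma(shape=52.7, rate=13.3)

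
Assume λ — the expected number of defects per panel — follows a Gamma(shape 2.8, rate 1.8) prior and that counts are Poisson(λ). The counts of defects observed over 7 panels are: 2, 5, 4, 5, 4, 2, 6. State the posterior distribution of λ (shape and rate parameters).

Posterior: Gamma(shape=30.8, rate=8.8)

Total count ∑xᵢ = 28 over n = 7 panels.
Gamma is conjugate to the Poisson likelihood: posterior is Gamma(shape = 2.8+28 = 30.8, rate = 1.8+7 = 8.8).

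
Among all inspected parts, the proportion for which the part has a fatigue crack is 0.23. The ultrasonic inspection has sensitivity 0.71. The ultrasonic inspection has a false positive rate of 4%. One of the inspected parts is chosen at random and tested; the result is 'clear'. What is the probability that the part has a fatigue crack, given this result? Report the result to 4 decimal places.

P(H | E) ≈ 0.0828

Write H for 'the part has a fatigue crack'. Prior odds H:¬H = 0.23/0.77 = 0.29870. For the 'clear' outcome, the likelihood ratio is 0.29/0.96 = 0.30208.
Posterior odds = 0.29870 × 0.30208 = 0.090233, so P(H|E) = 0.090233/(1+0.090233) = 0.0828.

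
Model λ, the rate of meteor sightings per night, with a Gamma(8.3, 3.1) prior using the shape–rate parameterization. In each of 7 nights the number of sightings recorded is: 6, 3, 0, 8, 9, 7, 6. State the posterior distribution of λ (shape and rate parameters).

The Poisson likelihood adds the total count to the shape and the number of exposure periods to the rate. Here ∑xᵢ = 39 and n = 7, so shape 8.3→47.3 and rate 3.1→10.1.

Posterior: Gamma(shape=47.3, rate=10.1)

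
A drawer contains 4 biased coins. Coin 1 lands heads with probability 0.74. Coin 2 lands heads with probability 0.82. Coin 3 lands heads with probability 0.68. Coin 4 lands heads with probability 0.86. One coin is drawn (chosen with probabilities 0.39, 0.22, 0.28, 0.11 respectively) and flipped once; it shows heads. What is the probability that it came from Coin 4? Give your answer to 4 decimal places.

Posterior probability ≈ 0.1255

Tabulate prior·likelihood by source: [1] prior 0.39, lik 0.74, product 0.2886; [2] prior 0.22, lik 0.82, product 0.1804; [3] prior 0.28, lik 0.68, product 0.1904; [4] prior 0.11, lik 0.86, product 0.09460.
Normalizing constant = 0.75400; the posterior for Coin 4 is its product over the sum, 0.09460/0.75400 = 0.1255.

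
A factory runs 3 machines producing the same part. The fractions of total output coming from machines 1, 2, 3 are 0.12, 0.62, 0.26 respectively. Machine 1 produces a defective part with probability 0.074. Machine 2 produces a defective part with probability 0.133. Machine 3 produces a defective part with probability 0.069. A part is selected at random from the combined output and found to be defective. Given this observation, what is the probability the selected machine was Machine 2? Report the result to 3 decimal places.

Posterior probability ≈ 0.755

P(defective|M1) = 0.074; P(defective|M2) = 0.133; P(defective|M3) = 0.069.
Prior × likelihood for each source: 0.12·0.074=0.008880, 0.62·0.133=0.08246, 0.26·0.069=0.01794. Summing gives P(defective) = 0.10928.
P(Machine 2 | defective) = 0.08246 / 0.10928 = 0.755.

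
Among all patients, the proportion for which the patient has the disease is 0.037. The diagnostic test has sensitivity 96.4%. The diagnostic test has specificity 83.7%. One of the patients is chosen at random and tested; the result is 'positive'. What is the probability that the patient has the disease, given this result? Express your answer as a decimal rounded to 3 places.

Write H for 'the patient has the disease'. Prior odds H:¬H = 0.037/0.963 = 0.038422. For the 'positive' outcome, the likelihood ratio is 0.964/0.163 = 5.9141.
Posterior odds = 0.038422 × 5.9141 = 0.22723, so P(H|E) = 0.22723/(1+0.22723) = 0.185.

P(H | E) ≈ 0.185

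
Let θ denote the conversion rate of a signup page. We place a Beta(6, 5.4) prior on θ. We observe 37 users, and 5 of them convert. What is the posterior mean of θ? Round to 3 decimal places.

The binomial likelihood is conjugate to the Beta prior: with 5 successes and 32 failures, the posterior is Beta(6+5, 5.4+32) = Beta(11, 37.4).
Posterior mean = α/(α+β) = 11/48.4 = 0.227.

Posterior mean ≈ 0.227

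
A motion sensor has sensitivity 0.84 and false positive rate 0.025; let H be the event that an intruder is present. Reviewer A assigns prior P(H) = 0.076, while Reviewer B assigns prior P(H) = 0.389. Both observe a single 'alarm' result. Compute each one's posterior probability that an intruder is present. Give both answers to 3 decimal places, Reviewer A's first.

Reviewer A: 0.734; Reviewer B: 0.955

The likelihood ratio for an 'alarm' result is 0.84/0.025 = 33.600.
Reviewer A: prior odds 0.076/0.924 = 0.082251; posterior odds 2.7636; posterior probability 0.734.
Reviewer B: prior odds 0.389/0.611 = 0.63666; posterior odds 21.392; posterior probability 0.955.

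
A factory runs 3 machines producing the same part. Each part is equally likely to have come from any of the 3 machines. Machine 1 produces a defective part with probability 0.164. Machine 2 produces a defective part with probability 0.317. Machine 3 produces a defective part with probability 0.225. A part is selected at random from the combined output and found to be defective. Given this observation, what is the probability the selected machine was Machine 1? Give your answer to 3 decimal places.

Tabulate prior·likelihood by source: [1] prior 0.333333, lik 0.164, product 0.05467; [2] prior 0.333333, lik 0.317, product 0.1057; [3] prior 0.333333, lik 0.225, product 0.07500.
Normalizing constant = 0.23533; the posterior for Machine 1 is its product over the sum, 0.05467/0.23533 = 0.232.

Posterior probability ≈ 0.232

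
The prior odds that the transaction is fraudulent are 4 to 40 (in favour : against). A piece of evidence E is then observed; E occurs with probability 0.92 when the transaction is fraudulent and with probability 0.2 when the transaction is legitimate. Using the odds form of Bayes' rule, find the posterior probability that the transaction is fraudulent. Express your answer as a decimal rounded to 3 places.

Posterior probability ≈ 0.315

Prior odds = 4/40 = 0.10000.
Likelihood ratio for E = 0.92/0.2 = 4.6000.
Posterior odds = prior odds × LR = 0.46000.
Posterior probability = odds/(1+odds) = 0.46000/1.4600 = 0.315.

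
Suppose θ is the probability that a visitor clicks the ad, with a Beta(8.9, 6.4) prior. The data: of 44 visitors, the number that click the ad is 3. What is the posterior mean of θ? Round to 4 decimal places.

The binomial likelihood is conjugate to the Beta prior: with 3 successes and 41 failures, the posterior is Beta(8.9+3, 6.4+41) = Beta(11.9, 47.4).
E[θ | data] = 11.9/(11.9+47.4) = 0.2007.

Posterior mean ≈ 0.2007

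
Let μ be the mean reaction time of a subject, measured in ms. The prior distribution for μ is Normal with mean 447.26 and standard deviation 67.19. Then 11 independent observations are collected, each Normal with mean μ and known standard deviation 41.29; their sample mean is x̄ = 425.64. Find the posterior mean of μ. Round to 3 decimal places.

Prior precision 1/τ₀² = 1/67.19² = 0.00022151; data precision n/σ² = 11/41.29² = 0.00645213.
Posterior precision = 0.00022151 + 0.00645213 = 0.00667364.
Posterior mean = (0.00022151·447.26 + 0.00645213·425.64) / 0.00667364 = 426.358.

Posterior mean ≈ 426.358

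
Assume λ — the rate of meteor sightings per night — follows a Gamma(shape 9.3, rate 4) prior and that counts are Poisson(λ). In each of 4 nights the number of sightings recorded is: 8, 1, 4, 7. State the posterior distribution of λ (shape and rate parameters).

Total count ∑xᵢ = 20 over n = 4 nights.
Gamma is conjugate to the Poisson likelihood: posterior is Gamma(shape = 9.3+20 = 29.3, rate = 4+4 = 8).

Posterior: Gamma(shape=29.3, rate=8)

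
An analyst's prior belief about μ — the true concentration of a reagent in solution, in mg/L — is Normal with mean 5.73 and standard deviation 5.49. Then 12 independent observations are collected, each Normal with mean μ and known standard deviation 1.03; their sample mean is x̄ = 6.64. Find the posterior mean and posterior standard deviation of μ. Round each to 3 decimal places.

With known σ, the Normal prior is conjugate. Weight on the data is w = (n/σ²)/(n/σ² + 1/τ₀²) = 11.3112/(11.3112+0.0331784) = 0.99708.
Posterior mean = w·x̄ + (1−w)·μ₀ = 0.99708·6.64 + 0.0029247·5.73 = 6.637. Posterior variance = 1/(11.3112+0.0331784) = 0.0881498, so SD = 0.297.

Posterior mean ≈ 6.637; posterior SD ≈ 0.297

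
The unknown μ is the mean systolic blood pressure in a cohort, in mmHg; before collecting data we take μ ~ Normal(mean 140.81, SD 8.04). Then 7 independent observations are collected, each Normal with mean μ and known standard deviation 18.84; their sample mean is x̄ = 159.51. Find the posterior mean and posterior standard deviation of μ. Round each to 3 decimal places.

Prior precision 1/τ₀² = 1/8.04² = 0.0154699; data precision n/σ² = 7/18.84² = 0.0197213.
Posterior precision = 0.0154699 + 0.0197213 = 0.0351912, giving posterior SD = 1/√0.0351912 = 5.331.
Posterior mean = (0.0154699·140.81 + 0.0197213·159.51) / 0.0351912 = 151.290.

Posterior mean ≈ 151.290; posterior SD ≈ 5.331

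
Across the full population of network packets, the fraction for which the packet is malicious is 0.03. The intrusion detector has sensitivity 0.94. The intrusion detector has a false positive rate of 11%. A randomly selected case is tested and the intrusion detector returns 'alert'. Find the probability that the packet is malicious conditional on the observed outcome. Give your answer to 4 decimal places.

Write H for 'the packet is malicious'. Prior odds H:¬H = 0.03/0.97 = 0.030928. For the 'alert' outcome, the likelihood ratio is 0.94/0.11 = 8.5455.
Posterior odds = 0.030928 × 8.5455 = 0.26429, so P(H|E) = 0.26429/(1+0.26429) = 0.2090.

P(H | E) ≈ 0.2090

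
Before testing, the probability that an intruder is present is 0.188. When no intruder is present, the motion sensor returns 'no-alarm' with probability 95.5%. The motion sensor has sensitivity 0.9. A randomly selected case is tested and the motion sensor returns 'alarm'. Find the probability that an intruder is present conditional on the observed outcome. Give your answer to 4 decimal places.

P(H | E) ≈ 0.8224

Let H be the event that an intruder is present. P(H) = 0.188, so P(¬H) = 0.812. With E the 'alarm' result, P(E|H) = 0.9 and P(E|¬H) = 0.045.
P(E) = 0.9·0.188 + 0.045·0.812 = 0.16920 + 0.036540 = 0.20574.
By Bayes' theorem, P(H|E) = 0.16920 / 0.20574 = 0.8224.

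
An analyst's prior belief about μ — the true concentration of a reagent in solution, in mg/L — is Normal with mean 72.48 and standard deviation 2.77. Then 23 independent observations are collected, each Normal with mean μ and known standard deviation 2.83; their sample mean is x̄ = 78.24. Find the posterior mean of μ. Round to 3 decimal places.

Posterior mean ≈ 77.990

With known σ, the Normal prior is conjugate. Weight on the data is w = (n/σ²)/(n/σ² + 1/τ₀²) = 2.87181/(2.87181+0.130329) = 0.95659.
Posterior mean = w·x̄ + (1−w)·μ₀ = 0.95659·78.24 + 0.043412·72.48 = 77.990.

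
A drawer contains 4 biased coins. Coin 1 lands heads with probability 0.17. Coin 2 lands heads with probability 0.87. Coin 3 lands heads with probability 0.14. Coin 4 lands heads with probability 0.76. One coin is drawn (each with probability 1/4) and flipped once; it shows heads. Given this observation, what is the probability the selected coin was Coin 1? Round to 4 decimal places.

P(heads|C1) = 0.17; P(heads|C2) = 0.87; P(heads|C3) = 0.14; P(heads|C4) = 0.76.
Prior × likelihood for each source: 0.25·0.17=0.04250, 0.25·0.87=0.2175, 0.25·0.14=0.03500, 0.25·0.76=0.1900. Summing gives P(heads) = 0.48500.
P(Coin 1 | heads) = 0.04250 / 0.48500 = 0.0876.

Posterior probability ≈ 0.0876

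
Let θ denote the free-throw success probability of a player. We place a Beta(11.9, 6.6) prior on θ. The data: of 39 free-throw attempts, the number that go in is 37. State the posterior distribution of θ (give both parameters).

Observing 37 successes and 2 failures updates Beta(11.9, 6.6) by adding the success and failure counts to the two shape parameters: α = 11.9+37 = 48.9, β = 6.6+2 = 8.6.

Posterior: Beta(48.9, 8.6)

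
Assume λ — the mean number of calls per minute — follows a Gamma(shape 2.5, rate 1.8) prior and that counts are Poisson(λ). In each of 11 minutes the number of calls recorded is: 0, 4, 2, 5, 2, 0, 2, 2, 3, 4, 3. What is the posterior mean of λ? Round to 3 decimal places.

The Poisson likelihood adds the total count to the shape and the number of exposure periods to the rate. Here ∑xᵢ = 27 and n = 11, so shape 2.5→29.5 and rate 1.8→12.8.
E[λ | data] = 29.5/12.8 = 2.305.

Posterior mean ≈ 2.305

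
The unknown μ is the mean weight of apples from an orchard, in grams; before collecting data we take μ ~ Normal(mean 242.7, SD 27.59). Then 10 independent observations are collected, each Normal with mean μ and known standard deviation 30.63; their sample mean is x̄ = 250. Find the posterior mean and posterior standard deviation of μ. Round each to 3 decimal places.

Posterior mean ≈ 249.199; posterior SD ≈ 9.139

Prior precision 1/τ₀² = 1/27.59² = 0.00131370; data precision n/σ² = 10/30.63² = 0.0106587.
Posterior precision = 0.00131370 + 0.0106587 = 0.0119724, giving posterior SD = 1/√0.0119724 = 9.139.
Posterior mean = (0.00131370·242.7 + 0.0106587·250) / 0.0119724 = 249.199.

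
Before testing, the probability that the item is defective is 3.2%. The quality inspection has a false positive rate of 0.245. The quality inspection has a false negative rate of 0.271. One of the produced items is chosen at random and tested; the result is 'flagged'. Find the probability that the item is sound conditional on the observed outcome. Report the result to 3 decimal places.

P(¬H | E) ≈ 0.910

Let H be the event that the item is defective. P(H) = 0.032, so P(¬H) = 0.968. With E the 'flagged' result, P(E|H) = 0.729 and P(E|¬H) = 0.245.
P(E) = 0.729·0.032 + 0.245·0.968 = 0.023328 + 0.23716 = 0.26049.
By Bayes' theorem, P(H|E) = 0.023328 / 0.26049 = 0.090. Hence P(¬H|E) = 1 − 0.090 = 0.910.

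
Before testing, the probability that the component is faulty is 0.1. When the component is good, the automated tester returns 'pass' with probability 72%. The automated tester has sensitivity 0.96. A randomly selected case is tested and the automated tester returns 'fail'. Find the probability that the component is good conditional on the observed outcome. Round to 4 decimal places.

P(¬H | E) ≈ 0.7241

Let H be the event that the component is faulty. P(H) = 0.1, so P(¬H) = 0.9. With E the 'fail' result, P(E|H) = 0.96 and P(E|¬H) = 0.28.
P(E) = 0.96·0.1 + 0.28·0.9 = 0.096000 + 0.25200 = 0.34800.
By Bayes' theorem, P(H|E) = 0.096000 / 0.34800 = 0.2759. Hence P(¬H|E) = 1 − 0.2759 = 0.7241.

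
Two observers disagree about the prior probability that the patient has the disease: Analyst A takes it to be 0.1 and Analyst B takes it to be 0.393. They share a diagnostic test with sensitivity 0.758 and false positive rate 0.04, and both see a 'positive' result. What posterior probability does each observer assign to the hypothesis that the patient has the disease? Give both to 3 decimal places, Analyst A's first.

Analyst A: 0.678; Analyst B: 0.925

The likelihood ratio for a 'positive' result is 0.758/0.04 = 18.950.
Analyst A: prior odds 0.1/0.9 = 0.11111; posterior odds 2.1056; posterior probability 0.678.
Analyst B: prior odds 0.393/0.607 = 0.64745; posterior odds 12.269; posterior probability 0.925.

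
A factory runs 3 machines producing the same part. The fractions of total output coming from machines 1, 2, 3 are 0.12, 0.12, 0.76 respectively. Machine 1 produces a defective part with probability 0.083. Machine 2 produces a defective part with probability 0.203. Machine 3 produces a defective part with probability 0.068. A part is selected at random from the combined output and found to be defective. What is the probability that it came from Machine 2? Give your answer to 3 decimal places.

Posterior probability ≈ 0.283

P(defective|M1) = 0.083; P(defective|M2) = 0.203; P(defective|M3) = 0.068.
Prior × likelihood for each source: 0.12·0.083=0.009960, 0.12·0.203=0.02436, 0.76·0.068=0.05168. Summing gives P(defective) = 0.086000.
P(Machine 2 | defective) = 0.02436 / 0.086000 = 0.283.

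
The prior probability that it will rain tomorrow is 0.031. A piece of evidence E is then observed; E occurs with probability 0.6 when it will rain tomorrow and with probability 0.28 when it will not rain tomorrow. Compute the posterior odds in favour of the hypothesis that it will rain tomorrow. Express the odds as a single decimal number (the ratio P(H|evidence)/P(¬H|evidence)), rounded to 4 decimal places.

Posterior odds ≈ 0.0686

Prior odds = 0.031/(1−0.031) = 0.031992. In log-odds, ln(0.031992) = -3.4423.
Add log likelihood ratio: ln(2.1429) = 0.76214.
Posterior log-odds = -2.6801, so posterior odds = exp(-2.6801) = 0.068554.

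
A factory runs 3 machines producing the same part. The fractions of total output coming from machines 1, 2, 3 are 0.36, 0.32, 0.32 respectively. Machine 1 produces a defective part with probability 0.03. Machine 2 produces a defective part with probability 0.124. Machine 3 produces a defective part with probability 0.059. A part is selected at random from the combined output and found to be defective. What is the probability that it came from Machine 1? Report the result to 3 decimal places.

Posterior probability ≈ 0.156

Tabulate prior·likelihood by source: [1] prior 0.36, lik 0.03, product 0.01080; [2] prior 0.32, lik 0.124, product 0.03968; [3] prior 0.32, lik 0.059, product 0.01888.
Normalizing constant = 0.069360; the posterior for Machine 1 is its product over the sum, 0.01080/0.069360 = 0.156.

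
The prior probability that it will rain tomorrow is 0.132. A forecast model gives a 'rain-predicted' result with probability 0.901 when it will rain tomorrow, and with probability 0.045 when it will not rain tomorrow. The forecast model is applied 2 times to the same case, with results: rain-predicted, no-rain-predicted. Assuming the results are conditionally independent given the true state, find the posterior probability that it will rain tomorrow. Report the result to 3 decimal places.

With H the event that it will rain tomorrow, the joint likelihood of the observed sequence is P(data|H) = 0.901·0.099 = 0.089199 and P(data|¬H) = 0.045·0.955 = 0.042975.
Bayes: P(H|data) = 0.132·0.089199 / (0.132·0.089199 + 0.868·0.042975) = 0.011774/0.049077 = 0.2399.

Posterior P(H) ≈ 0.240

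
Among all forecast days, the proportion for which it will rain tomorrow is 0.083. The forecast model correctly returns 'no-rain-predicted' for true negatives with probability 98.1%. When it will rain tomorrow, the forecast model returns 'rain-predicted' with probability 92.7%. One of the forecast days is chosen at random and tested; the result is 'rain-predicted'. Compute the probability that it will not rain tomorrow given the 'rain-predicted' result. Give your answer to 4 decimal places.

Write H for 'it will rain tomorrow'. Prior odds H:¬H = 0.083/0.917 = 0.090513. For the 'rain-predicted' outcome, the likelihood ratio is 0.927/0.019 = 48.789.
Posterior odds = 0.090513 × 48.789 = 4.4161, so P(H|E) = 4.4161/(1+4.4161) = 0.8154. Then P(¬H|E) = 1 − 0.8154 = 0.1846.

P(¬H | E) ≈ 0.1846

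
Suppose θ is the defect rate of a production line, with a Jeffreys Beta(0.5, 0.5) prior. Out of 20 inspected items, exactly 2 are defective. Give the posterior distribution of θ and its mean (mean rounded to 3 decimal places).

The binomial likelihood is conjugate to the Beta prior: with 2 successes and 18 failures, the posterior is Beta(0.5+2, 0.5+18) = Beta(2.5, 18.5).
E[θ | data] = 2.5/(2.5+18.5) = 0.119.

Posterior: Beta(2.5, 18.5); mean ≈ 0.119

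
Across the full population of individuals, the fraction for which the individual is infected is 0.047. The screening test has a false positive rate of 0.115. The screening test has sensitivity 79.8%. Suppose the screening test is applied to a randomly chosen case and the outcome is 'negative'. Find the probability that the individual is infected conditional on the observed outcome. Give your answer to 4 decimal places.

P(H | E) ≈ 0.0111

Write H for 'the individual is infected'. Prior odds H:¬H = 0.047/0.953 = 0.049318. For the 'negative' outcome, the likelihood ratio is 0.202/0.885 = 0.22825.
Posterior odds = 0.049318 × 0.22825 = 0.011257, so P(H|E) = 0.011257/(1+0.011257) = 0.0111.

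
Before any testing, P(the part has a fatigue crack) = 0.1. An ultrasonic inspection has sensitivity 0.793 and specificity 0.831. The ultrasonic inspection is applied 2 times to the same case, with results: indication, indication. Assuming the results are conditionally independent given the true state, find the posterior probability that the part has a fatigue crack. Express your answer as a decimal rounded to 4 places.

Let H be the event that the part has a fatigue crack; start with P(H) = 0.1. P('indication'|H) = 0.793, P('indication'|¬H) = 0.169.
Update on result 1 ('indication'): P(H) ← 0.793·0.1000 / (0.793·0.1000 + 0.169·0.9000) = 0.079300/0.23140 = 0.3427.
Update on result 2 ('indication'): P(H) ← 0.793·0.3427 / (0.793·0.3427 + 0.169·0.6573) = 0.27176/0.38284 = 0.7098.

Posterior P(H) ≈ 0.7098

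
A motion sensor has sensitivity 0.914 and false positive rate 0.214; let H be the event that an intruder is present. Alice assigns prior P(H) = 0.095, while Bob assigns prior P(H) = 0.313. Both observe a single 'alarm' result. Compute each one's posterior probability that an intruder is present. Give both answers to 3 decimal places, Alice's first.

Alice: 0.310; Bob: 0.661

P('+'|H) = 0.914, P('+'|¬H) = 0.214.
Alice: numerator 0.914·0.095 = 0.086830; evidence = 0.086830+0.214·0.905 = 0.28050; posterior = 0.310.
Bob: numerator 0.914·0.313 = 0.28608; evidence = 0.28608+0.214·0.687 = 0.43310; posterior = 0.661.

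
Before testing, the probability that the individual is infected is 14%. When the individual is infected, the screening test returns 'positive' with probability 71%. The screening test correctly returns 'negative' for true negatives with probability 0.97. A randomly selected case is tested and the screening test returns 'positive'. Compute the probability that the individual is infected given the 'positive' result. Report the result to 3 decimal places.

Let H be the event that the individual is infected. P(H) = 0.14, so P(¬H) = 0.86. With E the 'positive' result, P(E|H) = 0.71 and P(E|¬H) = 0.03.
P(E) = 0.71·0.14 + 0.03·0.86 = 0.099400 + 0.025800 = 0.12520.
By Bayes' theorem, P(H|E) = 0.099400 / 0.12520 = 0.794.

P(H | E) ≈ 0.794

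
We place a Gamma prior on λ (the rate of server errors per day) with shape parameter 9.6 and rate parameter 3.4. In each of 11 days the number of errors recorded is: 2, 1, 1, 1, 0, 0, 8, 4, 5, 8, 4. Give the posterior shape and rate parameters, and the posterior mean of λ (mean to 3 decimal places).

Posterior: Gamma(shape=43.6, rate=14.4); mean ≈ 3.028

Total count ∑xᵢ = 34 over n = 11 days.
Gamma is conjugate to the Poisson likelihood: posterior is Gamma(shape = 9.6+34 = 43.6, rate = 3.4+11 = 14.4).
Posterior mean = shape/rate = 43.6/14.4 = 3.028.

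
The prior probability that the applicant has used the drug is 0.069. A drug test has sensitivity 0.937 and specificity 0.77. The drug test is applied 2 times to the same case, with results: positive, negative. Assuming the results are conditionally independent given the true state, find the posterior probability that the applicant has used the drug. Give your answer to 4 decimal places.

Let H be the event that the applicant has used the drug; start with P(H) = 0.069. P('positive'|H) = 0.937, P('positive'|¬H) = 0.23.
Update on result 1 ('positive'): P(H) ← 0.937·0.0690 / (0.937·0.0690 + 0.23·0.9310) = 0.064653/0.27878 = 0.2319.
Update on result 2 ('negative'): P(H) ← 0.063·0.2319 / (0.063·0.2319 + 0.77·0.7681) = 0.014610/0.60604 = 0.0241.

Posterior P(H) ≈ 0.0241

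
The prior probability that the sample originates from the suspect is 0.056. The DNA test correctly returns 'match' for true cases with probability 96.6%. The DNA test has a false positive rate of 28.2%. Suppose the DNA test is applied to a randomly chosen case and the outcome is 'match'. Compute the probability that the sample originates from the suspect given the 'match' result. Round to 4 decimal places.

Let H be the event that the sample originates from the suspect. P(H) = 0.056, so P(¬H) = 0.944. With E the 'match' result, P(E|H) = 0.966 and P(E|¬H) = 0.282.
P(E) = 0.966·0.056 + 0.282·0.944 = 0.054096 + 0.26621 = 0.32030.
By Bayes' theorem, P(H|E) = 0.054096 / 0.32030 = 0.1689.

P(H | E) ≈ 0.1689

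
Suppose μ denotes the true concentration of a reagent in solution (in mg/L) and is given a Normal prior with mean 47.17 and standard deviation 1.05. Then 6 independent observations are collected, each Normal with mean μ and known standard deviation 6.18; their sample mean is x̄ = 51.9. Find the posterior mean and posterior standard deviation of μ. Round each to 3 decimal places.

With known σ, the Normal prior is conjugate. Weight on the data is w = (n/σ²)/(n/σ² + 1/τ₀²) = 0.157099/(0.157099+0.907029) = 0.14763.
Posterior mean = w·x̄ + (1−w)·μ₀ = 0.14763·51.9 + 0.85237·47.17 = 47.868. Posterior variance = 1/(0.157099+0.907029) = 0.939736, so SD = 0.969.

Posterior mean ≈ 47.868; posterior SD ≈ 0.969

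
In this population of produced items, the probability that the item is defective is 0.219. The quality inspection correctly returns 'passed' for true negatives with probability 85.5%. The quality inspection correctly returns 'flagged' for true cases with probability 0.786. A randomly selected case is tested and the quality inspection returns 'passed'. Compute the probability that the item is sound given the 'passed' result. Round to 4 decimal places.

P(¬H | E) ≈ 0.9344

Write H for 'the item is defective'. Prior odds H:¬H = 0.219/0.781 = 0.28041. For the 'passed' outcome, the likelihood ratio is 0.214/0.855 = 0.25029.
Posterior odds = 0.28041 × 0.25029 = 0.070184, so P(H|E) = 0.070184/(1+0.070184) = 0.0656. Then P(¬H|E) = 1 − 0.0656 = 0.9344.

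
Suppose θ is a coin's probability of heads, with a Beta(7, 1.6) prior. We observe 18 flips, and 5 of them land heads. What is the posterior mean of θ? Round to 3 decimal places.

Observing 5 successes and 13 failures updates Beta(7, 1.6) by adding the success and failure counts to the two shape parameters: α = 7+5 = 12, β = 1.6+13 = 14.6.
E[θ | data] = 12/(12+14.6) = 0.451.

Posterior mean ≈ 0.451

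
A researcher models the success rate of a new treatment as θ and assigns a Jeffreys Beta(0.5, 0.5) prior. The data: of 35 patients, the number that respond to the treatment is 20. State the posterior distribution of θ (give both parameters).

Posterior: Beta(20.5, 15.5)

The binomial likelihood is conjugate to the Beta prior: with 20 successes and 15 failures, the posterior is Beta(0.5+20, 0.5+15) = Beta(20.5, 15.5).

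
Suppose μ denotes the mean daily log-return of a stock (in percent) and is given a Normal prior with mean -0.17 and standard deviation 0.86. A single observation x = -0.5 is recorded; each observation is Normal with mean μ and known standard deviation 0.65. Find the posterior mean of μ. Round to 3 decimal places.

With known σ, the Normal prior is conjugate. Weight on the data is w = (n/σ²)/(n/σ² + 1/τ₀²) = 2.36686/(2.36686+1.35208) = 0.63643.
Posterior mean = w·x̄ + (1−w)·μ₀ = 0.63643·-0.5 + 0.36357·-0.17 = -0.380.

Posterior mean ≈ -0.380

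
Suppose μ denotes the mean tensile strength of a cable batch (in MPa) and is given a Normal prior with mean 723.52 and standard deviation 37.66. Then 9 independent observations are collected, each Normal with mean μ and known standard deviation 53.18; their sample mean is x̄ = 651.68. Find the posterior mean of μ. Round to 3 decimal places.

Posterior mean ≈ 664.710

With known σ, the Normal prior is conjugate. Weight on the data is w = (n/σ²)/(n/σ² + 1/τ₀²) = 0.00318233/(0.00318233+0.00070508) = 0.81862.
Posterior mean = w·x̄ + (1−w)·μ₀ = 0.81862·651.68 + 0.18138·723.52 = 664.710.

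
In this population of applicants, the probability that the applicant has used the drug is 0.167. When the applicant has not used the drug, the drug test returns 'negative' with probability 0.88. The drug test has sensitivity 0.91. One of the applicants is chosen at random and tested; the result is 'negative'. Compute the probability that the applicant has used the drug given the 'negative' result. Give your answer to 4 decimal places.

P(H | E) ≈ 0.0201

Let H be the event that the applicant has used the drug. P(H) = 0.167, so P(¬H) = 0.833. With E the 'negative' result, P(E|H) = 0.09 and P(E|¬H) = 0.88.
P(E) = 0.09·0.167 + 0.88·0.833 = 0.015030 + 0.73304 = 0.74807.
By Bayes' theorem, P(H|E) = 0.015030 / 0.74807 = 0.0201.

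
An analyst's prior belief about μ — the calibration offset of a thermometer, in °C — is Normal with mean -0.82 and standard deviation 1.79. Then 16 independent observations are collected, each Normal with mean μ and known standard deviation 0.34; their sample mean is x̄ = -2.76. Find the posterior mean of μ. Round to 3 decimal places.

Posterior mean ≈ -2.756

Prior precision 1/τ₀² = 1/1.79² = 0.312100; data precision n/σ² = 16/0.34² = 138.408.
Posterior precision = 0.312100 + 138.408 = 138.720.
Posterior mean = (0.312100·-0.82 + 138.408·-2.76) / 138.720 = -2.756.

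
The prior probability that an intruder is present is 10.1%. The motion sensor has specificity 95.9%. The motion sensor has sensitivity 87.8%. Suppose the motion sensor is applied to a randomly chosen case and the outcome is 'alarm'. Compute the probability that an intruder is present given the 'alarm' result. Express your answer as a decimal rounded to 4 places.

Write H for 'an intruder is present'. Prior odds H:¬H = 0.101/0.899 = 0.11235. For the 'alarm' outcome, the likelihood ratio is 0.878/0.041 = 21.415.
Posterior odds = 0.11235 × 21.415 = 2.4059, so P(H|E) = 2.4059/(1+2.4059) = 0.7064.

P(H | E) ≈ 0.7064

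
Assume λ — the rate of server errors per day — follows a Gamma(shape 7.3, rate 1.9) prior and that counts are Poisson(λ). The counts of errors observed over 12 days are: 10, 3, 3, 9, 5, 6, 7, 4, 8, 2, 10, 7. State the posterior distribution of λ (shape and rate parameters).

Posterior: Gamma(shape=81.3, rate=13.9)

Total count ∑xᵢ = 74 over n = 12 days.
Gamma is conjugate to the Poisson likelihood: posterior is Gamma(shape = 7.3+74 = 81.3, rate = 1.9+12 = 13.9).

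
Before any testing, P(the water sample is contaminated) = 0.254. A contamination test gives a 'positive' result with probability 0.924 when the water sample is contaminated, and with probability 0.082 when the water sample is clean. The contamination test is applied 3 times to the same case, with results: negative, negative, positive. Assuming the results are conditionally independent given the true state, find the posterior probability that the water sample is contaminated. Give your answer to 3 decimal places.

Let H be the event that the water sample is contaminated; start with P(H) = 0.254. P('positive'|H) = 0.924, P('positive'|¬H) = 0.082.
Update on result 1 ('negative'): P(H) ← 0.076·0.2540 / (0.076·0.2540 + 0.918·0.7460) = 0.019304/0.70413 = 0.0274.
Update on result 2 ('negative'): P(H) ← 0.076·0.0274 / (0.076·0.0274 + 0.918·0.9726) = 0.0020836/0.89492 = 0.0023.
Update on result 3 ('positive'): P(H) ← 0.924·0.0023 / (0.924·0.0023 + 0.082·0.9977) = 0.0021513/0.083960 = 0.0256.

Posterior P(H) ≈ 0.026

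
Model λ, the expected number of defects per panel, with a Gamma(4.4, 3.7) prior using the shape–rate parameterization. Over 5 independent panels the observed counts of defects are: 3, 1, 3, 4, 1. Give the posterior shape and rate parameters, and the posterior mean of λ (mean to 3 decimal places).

Posterior: Gamma(shape=16.4, rate=8.7); mean ≈ 1.885

Total count ∑xᵢ = 12 over n = 5 panels.
Gamma is conjugate to the Poisson likelihood: posterior is Gamma(shape = 4.4+12 = 16.4, rate = 3.7+5 = 8.7).
Posterior mean = shape/rate = 16.4/8.7 = 1.885.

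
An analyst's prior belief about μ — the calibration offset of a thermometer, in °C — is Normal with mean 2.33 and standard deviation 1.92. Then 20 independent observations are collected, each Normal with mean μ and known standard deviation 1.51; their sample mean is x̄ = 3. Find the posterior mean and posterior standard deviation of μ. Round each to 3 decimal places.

Posterior mean ≈ 2.980; posterior SD ≈ 0.333

With known σ, the Normal prior is conjugate. Weight on the data is w = (n/σ²)/(n/σ² + 1/τ₀²) = 8.77155/(8.77155+0.271267) = 0.97000.
Posterior mean = w·x̄ + (1−w)·μ₀ = 0.97000·3 + 0.029998·2.33 = 2.980. Posterior variance = 1/(8.77155+0.271267) = 0.110585, so SD = 0.333.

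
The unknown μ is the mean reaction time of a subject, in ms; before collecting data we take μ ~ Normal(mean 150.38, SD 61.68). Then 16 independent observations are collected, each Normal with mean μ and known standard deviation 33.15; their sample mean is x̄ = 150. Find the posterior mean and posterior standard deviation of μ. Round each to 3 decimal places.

Prior precision 1/τ₀² = 1/61.68² = 0.00026285; data precision n/σ² = 16/33.15² = 0.0145597.
Posterior precision = 0.00026285 + 0.0145597 = 0.0148226, giving posterior SD = 1/√0.0148226 = 8.214.
Posterior mean = (0.00026285·150.38 + 0.0145597·150) / 0.0148226 = 150.007.

Posterior mean ≈ 150.007; posterior SD ≈ 8.214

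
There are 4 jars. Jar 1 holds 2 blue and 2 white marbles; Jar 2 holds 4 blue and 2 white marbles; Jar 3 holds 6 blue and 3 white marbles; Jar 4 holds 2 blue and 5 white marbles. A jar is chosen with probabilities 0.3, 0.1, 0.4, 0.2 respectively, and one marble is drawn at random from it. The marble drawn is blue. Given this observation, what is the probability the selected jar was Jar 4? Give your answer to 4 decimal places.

Posterior probability ≈ 0.1057

P(blue|Jar 1) = 0.5; P(blue|Jar 2) = 0.6667; P(blue|Jar 3) = 0.6667; P(blue|Jar 4) = 0.2857.
Prior × likelihood for each source: 0.3·0.5=0.1500, 0.1·0.6667=0.06667, 0.4·0.6667=0.2667, 0.2·0.2857=0.05714. Summing gives P(blue) = 0.54048.
P(Jar 4 | blue) = 0.05714 / 0.54048 = 0.1057.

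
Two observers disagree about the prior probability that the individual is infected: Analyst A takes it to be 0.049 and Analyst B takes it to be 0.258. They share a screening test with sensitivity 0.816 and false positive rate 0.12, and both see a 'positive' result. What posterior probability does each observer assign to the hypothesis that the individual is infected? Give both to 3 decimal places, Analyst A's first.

Analyst A: 0.259; Analyst B: 0.703

The likelihood ratio for a 'positive' result is 0.816/0.12 = 6.8000.
Analyst A: prior odds 0.049/0.951 = 0.051525; posterior odds 0.35037; posterior probability 0.259.
Analyst B: prior odds 0.258/0.742 = 0.34771; posterior odds 2.3644; posterior probability 0.703.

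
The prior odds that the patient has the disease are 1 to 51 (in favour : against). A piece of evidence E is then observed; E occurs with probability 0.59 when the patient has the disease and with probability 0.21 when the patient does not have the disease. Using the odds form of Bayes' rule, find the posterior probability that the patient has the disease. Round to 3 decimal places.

Posterior probability ≈ 0.052

Prior odds = 1/51 = 0.019608.
Likelihood ratio for E = 0.59/0.21 = 2.8095.
Posterior odds = prior odds × LR = 0.055089.
Posterior probability = odds/(1+odds) = 0.055089/1.0551 = 0.052.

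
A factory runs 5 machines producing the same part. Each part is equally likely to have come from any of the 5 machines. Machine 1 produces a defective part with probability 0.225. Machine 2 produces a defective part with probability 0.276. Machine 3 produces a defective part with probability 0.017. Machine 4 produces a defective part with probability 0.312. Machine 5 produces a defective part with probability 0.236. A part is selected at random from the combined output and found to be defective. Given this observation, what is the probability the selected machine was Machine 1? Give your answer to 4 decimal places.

Tabulate prior·likelihood by source: [1] prior 0.2, lik 0.225, product 0.04500; [2] prior 0.2, lik 0.276, product 0.05520; [3] prior 0.2, lik 0.017, product 0.003400; [4] prior 0.2, lik 0.312, product 0.06240; [5] prior 0.2, lik 0.236, product 0.04720.
Normalizing constant = 0.21320; the posterior for Machine 1 is its product over the sum, 0.04500/0.21320 = 0.2111.

Posterior probability ≈ 0.2111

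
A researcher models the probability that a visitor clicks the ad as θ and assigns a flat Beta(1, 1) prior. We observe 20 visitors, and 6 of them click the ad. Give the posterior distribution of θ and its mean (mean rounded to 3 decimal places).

Posterior: Beta(7, 15); mean ≈ 0.318

Observing 6 successes and 14 failures updates Beta(1, 1) by adding the success and failure counts to the two shape parameters: α = 1+6 = 7, β = 1+14 = 15.
E[θ | data] = 7/(7+15) = 0.318.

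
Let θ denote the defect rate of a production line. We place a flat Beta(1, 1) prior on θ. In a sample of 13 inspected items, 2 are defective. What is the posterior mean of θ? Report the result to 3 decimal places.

The binomial likelihood is conjugate to the Beta prior: with 2 successes and 11 failures, the posterior is Beta(1+2, 1+11) = Beta(3, 12).
E[θ | data] = 3/(3+12) = 0.200.

Posterior mean ≈ 0.200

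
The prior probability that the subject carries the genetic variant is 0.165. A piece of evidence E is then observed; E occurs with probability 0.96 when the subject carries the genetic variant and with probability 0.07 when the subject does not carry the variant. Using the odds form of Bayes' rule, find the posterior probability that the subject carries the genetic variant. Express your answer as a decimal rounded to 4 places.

Posterior probability ≈ 0.7305

Prior odds = 0.165/(1−0.165) = 0.19760. In log-odds, ln(0.19760) = -1.6215.
Add log likelihood ratio: ln(13.714) = 2.6184.
Posterior log-odds = 0.99695, so posterior odds = exp(0.99695) = 2.7100. Converting, P(H|E) = 2.7100/3.7100 = 0.7305.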